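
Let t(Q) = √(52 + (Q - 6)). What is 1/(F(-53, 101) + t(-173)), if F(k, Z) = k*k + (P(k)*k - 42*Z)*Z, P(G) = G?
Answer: -141924/20142421903 - I*√127/20142421903 ≈ -7.046e-6 - 5.5949e-10*I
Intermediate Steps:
F(k, Z) = k² + Z*(k² - 42*Z) (F(k, Z) = k*k + (k*k - 42*Z)*Z = k² + (k² - 42*Z)*Z = k² + Z*(k² - 42*Z))
t(Q) = √(46 + Q) (t(Q) = √(52 + (-6 + Q)) = √(46 + Q))
1/(F(-53, 101) + t(-173)) = 1/(((-53)² - 42*101² + 101*(-53)²) + √(46 - 173)) = 1/((2809 - 42*10201 + 101*2809) + √(-127)) = 1/((2809 - 428442 + 283709) + I*√127) = 1/(-141924 + I*√127)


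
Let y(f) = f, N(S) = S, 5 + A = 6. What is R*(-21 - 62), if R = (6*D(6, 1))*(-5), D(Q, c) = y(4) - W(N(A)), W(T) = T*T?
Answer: 7470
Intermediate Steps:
A = 1 (A = -5 + 6 = 1)
W(T) = T²
D(Q, c) = 3 (D(Q, c) = 4 - 1*1² = 4 - 1*1 = 4 - 1 = 3)
R = -90 (R = (6*3)*(-5) = 18*(-5) = -90)
R*(-21 - 62) = -90*(-21 - 62) = -90*(-83) = 7470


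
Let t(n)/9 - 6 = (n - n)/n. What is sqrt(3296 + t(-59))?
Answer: 5*sqrt(134) ≈ 57.879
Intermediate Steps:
t(n) = 54 (t(n) = 54 + 9*((n - n)/n) = 54 + 9*(0/n) = 54 + 9*0 = 54 + 0 = 54)
sqrt(3296 + t(-59)) = sqrt(3296 + 54) = sqrt(3350) = 5*sqrt(134)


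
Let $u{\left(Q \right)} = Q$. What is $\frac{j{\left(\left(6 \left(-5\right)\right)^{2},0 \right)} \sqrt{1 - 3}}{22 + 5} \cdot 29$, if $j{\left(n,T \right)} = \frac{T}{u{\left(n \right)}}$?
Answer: $0$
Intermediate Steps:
$j{\left(n,T \right)} = \frac{T}{n}$
$\frac{j{\left(\left(6 \left(-5\right)\right)^{2},0 \right)} \sqrt{1 - 3}}{22 + 5} \cdot 29 = \frac{\frac{0}{\left(6 \left(-5\right)\right)^{2}} \sqrt{1 - 3}}{22 + 5} \cdot 29 = \frac{\frac{0}{\left(-30\right)^{2}} \sqrt{-2}}{27} \cdot 29 = \frac{\frac{0}{900} i \sqrt{2}}{27} \cdot 29 = \frac{0 \cdot \frac{1}{900} i \sqrt{2}}{27} \cdot 29 = \frac{0 i \sqrt{2}}{27} \cdot 29 = \frac{1}{27} \cdot 0 \cdot 29 = 0 \cdot 29 = 0$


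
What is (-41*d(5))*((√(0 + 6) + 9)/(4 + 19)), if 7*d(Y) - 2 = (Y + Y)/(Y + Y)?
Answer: -1107/161 - 123*√6/161 ≈ -8.7471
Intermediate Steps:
d(Y) = 3/7 (d(Y) = 2/7 + ((Y + Y)/(Y + Y))/7 = 2/7 + ((2*Y)/((2*Y)))/7 = 2/7 + ((2*Y)*(1/(2*Y)))/7 = 2/7 + (⅐)*1 = 2/7 + ⅐ = 3/7)
(-41*d(5))*((√(0 + 6) + 9)/(4 + 19)) = (-41*3/7)*((√(0 + 6) + 9)/(4 + 19)) = -123*(√6 + 9)/(7*23) = -123*(9 + √6)/(7*23) = -123*(9/23 + √6/23)/7 = -1107/161 - 123*√6/161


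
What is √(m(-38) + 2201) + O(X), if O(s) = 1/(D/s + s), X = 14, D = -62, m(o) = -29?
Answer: 7/67 + 2*√543 ≈ 46.709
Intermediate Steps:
O(s) = 1/(s - 62/s) (O(s) = 1/(-62/s + s) = 1/(s - 62/s))
√(m(-38) + 2201) + O(X) = √(-29 + 2201) + 14/(-62 + 14²) = √2172 + 14/(-62 + 196) = 2*√543 + 14/134 = 2*√543 + 14*(1/134) = 2*√543 + 7/67 = 7/67 + 2*√543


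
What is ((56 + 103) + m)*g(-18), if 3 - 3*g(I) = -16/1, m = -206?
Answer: -893/3 ≈ -297.67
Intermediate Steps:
g(I) = 19/3 (g(I) = 1 - (-16)/(3*1) = 1 - (-16)/3 = 1 - ⅓*(-16) = 1 + 16/3 = 19/3)
((56 + 103) + m)*g(-18) = ((56 + 103) - 206)*(19/3) = (159 - 206)*(19/3) = -47*19/3 = -893/3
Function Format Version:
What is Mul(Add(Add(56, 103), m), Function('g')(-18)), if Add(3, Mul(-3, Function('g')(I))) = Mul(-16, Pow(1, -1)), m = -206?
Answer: Rational(-893, 3) ≈ -297.67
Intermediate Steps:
Function('g')(I) = Rational(19, 3) (Function('g')(I) = Add(1, Mul(Rational(-1, 3), Mul(-16, Pow(1, -1)))) = Add(1, Mul(Rational(-1, 3), Mul(-16, 1))) = Add(1, Mul(Rational(-1, 3), -16)) = Add(1, Rational(16, 3)) = Rational(19, 3))
Mul(Add(Add(56, 103), m), Function('g')(-18)) = Mul(Add(Add(56, 103), -206), Rational(19, 3)) = Mul(Add(159, -206), Rational(19, 3)) = Mul(-47, Rational(19, 3)) = Rational(-893, 3)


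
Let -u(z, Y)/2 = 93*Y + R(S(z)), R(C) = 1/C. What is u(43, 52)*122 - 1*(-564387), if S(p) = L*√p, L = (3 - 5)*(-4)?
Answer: -615597 - 61*√43/86 ≈ -6.1560e+5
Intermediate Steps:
L = 8 (L = -2*(-4) = 8)
S(p) = 8*√p
R(C) = 1/C
u(z, Y) = -186*Y - 1/(4*√z) (u(z, Y) = -2*(93*Y + 1/(8*√z)) = -186*Y - 1/(4*√z))
u(43, 52)*122 - 1*(-564387) = (-186*52 - √43/172)*122 - 1*(-564387) = (-9672 - √43/172)*122 + 564387 = (-1179984 - 61*√43/86) + 564387 = -615597 - 61*√43/86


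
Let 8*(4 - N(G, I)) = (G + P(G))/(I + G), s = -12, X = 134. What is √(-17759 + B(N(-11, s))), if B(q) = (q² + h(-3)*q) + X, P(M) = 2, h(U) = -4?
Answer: I*√596718543/184 ≈ 132.76*I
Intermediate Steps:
N(G, I) = 4 - (2 + G)/(8*(G + I)) (N(G, I) = 4 - (G + 2)/(8*(I + G)) = 4 - (2 + G)/(8*(G + I)))
B(q) = 134 + q² - 4*q (B(q) = (q² - 4*q) + 134 = 134 + q² - 4*q)
√(-17759 + B(N(-11, s))) = √(-17759 + (134 + ((-2 + 31*(-11) + 32*(-12))/(8*(-11 - 12)))² - (-2 + 31*(-11) + 32*(-12))/(2*(-11 - 12)))) = √(-17759 + (134 + ((⅛)*(-2 - 341 - 384)/(-23))² - (-2 - 341 - 384)/(2*(-23)))) = √(-17759 + (134 + ((⅛)*(-1/23)*(-727))² - (-1)*(-727)/(2*23))) = √(-17759 + (134 + (727/184)² - 4*727/184)) = √(-17759 + (134 + 528529/33856 - 727/46)) = √(-17759 + 4530161/33856) = √(-596718543/33856) = I*√596718543/184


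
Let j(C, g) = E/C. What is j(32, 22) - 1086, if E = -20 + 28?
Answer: -4343/4 ≈ -1085.8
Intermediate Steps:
E = 8
j(C, g) = 8/C
j(32, 22) - 1086 = 8/32 - 1086 = 8*(1/32) - 1086 = ¼ - 1086 = -4343/4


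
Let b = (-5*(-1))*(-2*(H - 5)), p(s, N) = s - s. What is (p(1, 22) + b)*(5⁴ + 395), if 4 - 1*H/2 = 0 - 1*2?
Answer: -71400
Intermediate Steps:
p(s, N) = 0
H = 12 (H = 8 - 2*(0 - 1*2) = 8 - 2*(0 - 2) = 8 - 2*(-2) = 8 + 4 = 12)
b = -70 (b = (-5*(-1))*(-2*(12 - 5)) = 5*(-2*7) = 5*(-14) = -70)
(p(1, 22) + b)*(5⁴ + 395) = (0 - 70)*(5⁴ + 395) = -70*(625 + 395) = -70*1020 = -71400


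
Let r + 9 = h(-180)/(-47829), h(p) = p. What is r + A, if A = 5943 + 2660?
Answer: 137014202/15943 ≈ 8594.0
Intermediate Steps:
r = -143427/15943 (r = -9 - 180/(-47829) = -9 - 180*(-1/47829) = -9 + 60/15943 = -143427/15943 ≈ -8.9962)
A = 8603
r + A = -143427/15943 + 8603 = 137014202/15943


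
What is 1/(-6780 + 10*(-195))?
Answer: -1/8730 ≈ -0.00011455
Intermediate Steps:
1/(-6780 + 10*(-195)) = 1/(-6780 - 1950) = 1/(-8730) = -1/8730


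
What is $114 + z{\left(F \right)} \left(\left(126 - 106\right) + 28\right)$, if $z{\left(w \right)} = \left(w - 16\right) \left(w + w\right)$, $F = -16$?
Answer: $49266$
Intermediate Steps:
$z{\left(w \right)} = 2 w \left(-16 + w\right)$ ($z{\left(w \right)} = \left(-16 + w\right) 2 w = 2 w \left(-16 + w\right)$)
$114 + z{\left(F \right)} \left(\left(126 - 106\right) + 28\right) = 114 + 2 \left(-16\right) \left(-16 - 16\right) \left(\left(126 - 106\right) + 28\right) = 114 + 2 \left(-16\right) \left(-32\right) \left(20 + 28\right) = 114 + 1024 \cdot 48 = 114 + 49152 = 49266$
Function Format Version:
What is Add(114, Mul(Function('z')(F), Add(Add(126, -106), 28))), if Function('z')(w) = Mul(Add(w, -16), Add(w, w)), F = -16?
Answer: 49266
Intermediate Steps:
Function('z')(w) = Mul(2, w, Add(-16, w)) (Function('z')(w) = Mul(Add(-16, w), Mul(2, w)) = Mul(2, w, Add(-16, w)))
Add(114, Mul(Function('z')(F), Add(Add(126, -106), 28))) = Add(114, Mul(Mul(2, -16, Add(-16, -16)), Add(Add(126, -106), 28))) = Add(114, Mul(Mul(2, -16, -32), Add(20, 28))) = Add(114, Mul(1024, 48)) = Add(114, 49152) = 49266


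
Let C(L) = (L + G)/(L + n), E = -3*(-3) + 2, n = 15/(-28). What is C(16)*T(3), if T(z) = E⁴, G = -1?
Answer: 6149220/433 ≈ 14201.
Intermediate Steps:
n = -15/28 (n = 15*(-1/28) = -15/28 ≈ -0.53571)
E = 11 (E = 9 + 2 = 11)
T(z) = 14641 (T(z) = 11⁴ = 14641)
C(L) = (-1 + L)/(-15/28 + L) (C(L) = (L - 1)/(L - 15/28) = (-1 + L)/(-15/28 + L))
C(16)*T(3) = (28*(-1 + 16)/(-15 + 28*16))*14641 = (28*15/(-15 + 448))*14641 = (28*15/433)*14641 = (28*(1/433)*15)*14641 = (420/433)*14641 = 6149220/433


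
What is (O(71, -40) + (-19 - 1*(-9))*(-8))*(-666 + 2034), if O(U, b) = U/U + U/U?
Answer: 112176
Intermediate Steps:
O(U, b) = 2 (O(U, b) = 1 + 1 = 2)
(O(71, -40) + (-19 - 1*(-9))*(-8))*(-666 + 2034) = (2 + (-19 - 1*(-9))*(-8))*(-666 + 2034) = (2 + (-19 + 9)*(-8))*1368 = (2 - 10*(-8))*1368 = (2 + 80)*1368 = 82*1368 = 112176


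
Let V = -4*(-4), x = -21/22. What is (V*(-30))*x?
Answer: 5040/11 ≈ 458.18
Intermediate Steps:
x = -21/22 (x = -21*1/22 = -21/22 ≈ -0.95455)
V = 16
(V*(-30))*x = (16*(-30))*(-21/22) = -480*(-21/22) = 5040/11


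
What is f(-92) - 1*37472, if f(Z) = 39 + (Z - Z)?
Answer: -37433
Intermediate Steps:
f(Z) = 39 (f(Z) = 39 + 0 = 39)
f(-92) - 1*37472 = 39 - 1*37472 = 39 - 37472 = -37433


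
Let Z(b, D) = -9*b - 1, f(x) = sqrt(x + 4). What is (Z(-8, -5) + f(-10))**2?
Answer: (71 + I*sqrt(6))**2 ≈ 5035.0 + 347.83*I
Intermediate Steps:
f(x) = sqrt(4 + x)
Z(b, D) = -1 - 9*b
(Z(-8, -5) + f(-10))**2 = ((-1 - 9*(-8)) + sqrt(4 - 10))**2 = ((-1 + 72) + sqrt(-6))**2 = (71 + I*sqrt(6))**2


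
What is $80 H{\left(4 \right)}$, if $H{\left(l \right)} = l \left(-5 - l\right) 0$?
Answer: $0$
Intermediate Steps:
$H{\left(l \right)} = 0$
$80 H{\left(4 \right)} = 80 \cdot 0 = 0$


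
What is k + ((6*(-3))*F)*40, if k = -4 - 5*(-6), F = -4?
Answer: 2906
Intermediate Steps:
k = 26 (k = -4 + 30 = 26)
k + ((6*(-3))*F)*40 = 26 + ((6*(-3))*(-4))*40 = 26 - 18*(-4)*40 = 26 + 72*40 = 26 + 2880 = 2906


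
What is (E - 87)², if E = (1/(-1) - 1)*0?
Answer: 7569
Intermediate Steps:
E = 0 (E = (-1 - 1)*0 = -2*0 = 0)
(E - 87)² = (0 - 87)² = (-87)² = 7569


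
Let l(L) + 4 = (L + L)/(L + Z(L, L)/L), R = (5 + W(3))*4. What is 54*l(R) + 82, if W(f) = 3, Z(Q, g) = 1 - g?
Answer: -7490/331 ≈ -22.628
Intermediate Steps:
R = 32 (R = (5 + 3)*4 = 8*4 = 32)
l(L) = -4 + 2*L/(L + (1 - L)/L) (l(L) = -4 + (L + L)/(L + (1 - L)/L) = -4 + (2*L)/(L + (1 - L)/L) = -4 + 2*L/(L + (1 - L)/L))
54*l(R) + 82 = 54*(2*(-2 - 1*32² + 2*32)/(1 + 32² - 1*32)) + 82 = 54*(2*(-2 - 1*1024 + 64)/(1 + 1024 - 32)) + 82 = 54*(2*(-2 - 1024 + 64)/993) + 82 = 54*(2*(1/993)*(-962)) + 82 = 54*(-1924/993) + 82 = -34632/331 + 82 = -7490/331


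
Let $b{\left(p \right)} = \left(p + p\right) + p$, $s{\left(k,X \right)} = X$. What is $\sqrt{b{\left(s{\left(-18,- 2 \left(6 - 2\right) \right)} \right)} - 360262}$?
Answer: $i \sqrt{360286} \approx 600.24 i$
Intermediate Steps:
$b{\left(p \right)} = 3 p$ ($b{\left(p \right)} = 2 p + p = 3 p$)
$\sqrt{b{\left(s{\left(-18,- 2 \left(6 - 2\right) \right)} \right)} - 360262} = \sqrt{3 \left(- 2 \left(6 - 2\right)\right) - 360262} = \sqrt{3 \left(\left(-2\right) 4\right) - 360262} = \sqrt{3 \left(-8\right) - 360262} = \sqrt{-24 - 360262} = \sqrt{-360286} = i \sqrt{360286}$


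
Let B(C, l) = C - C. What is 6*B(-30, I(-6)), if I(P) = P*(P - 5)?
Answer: 0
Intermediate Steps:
I(P) = P*(-5 + P)
B(C, l) = 0
6*B(-30, I(-6)) = 6*0 = 0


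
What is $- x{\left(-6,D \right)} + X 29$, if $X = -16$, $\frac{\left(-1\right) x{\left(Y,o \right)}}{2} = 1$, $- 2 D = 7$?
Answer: $-462$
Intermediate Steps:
$D = - \frac{7}{2}$ ($D = \left(- \frac{1}{2}\right) 7 = - \frac{7}{2} \approx -3.5$)
$x{\left(Y,o \right)} = -2$ ($x{\left(Y,o \right)} = \left(-2\right) 1 = -2$)
$- x{\left(-6,D \right)} + X 29 = \left(-1\right) \left(-2\right) - 464 = 2 - 464 = -462$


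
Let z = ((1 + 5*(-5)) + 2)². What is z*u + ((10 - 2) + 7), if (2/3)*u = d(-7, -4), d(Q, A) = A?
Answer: -2889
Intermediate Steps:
z = 484 (z = ((1 - 25) + 2)² = (-24 + 2)² = (-22)² = 484)
u = -6 (u = (3/2)*(-4) = -6)
z*u + ((10 - 2) + 7) = 484*(-6) + ((10 - 2) + 7) = -2904 + (8 + 7) = -2904 + 15 = -2889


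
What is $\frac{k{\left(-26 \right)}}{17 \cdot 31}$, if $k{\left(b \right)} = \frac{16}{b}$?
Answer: $- \frac{8}{6851} \approx -0.0011677$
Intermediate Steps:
$\frac{k{\left(-26 \right)}}{17 \cdot 31} = \frac{16 \frac{1}{-26}}{17 \cdot 31} = \frac{16 \left(- \frac{1}{26}\right)}{527} = \left(- \frac{8}{13}\right) \frac{1}{527} = - \frac{8}{6851}$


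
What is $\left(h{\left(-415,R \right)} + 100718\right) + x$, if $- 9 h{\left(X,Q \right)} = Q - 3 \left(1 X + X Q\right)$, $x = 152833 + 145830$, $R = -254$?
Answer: $\frac{3909668}{9} \approx 4.3441 \cdot 10^{5}$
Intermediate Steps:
$x = 298663$
$h{\left(X,Q \right)} = - \frac{Q}{9} + \frac{X}{3} + \frac{Q X}{3}$ ($h{\left(X,Q \right)} = - \frac{Q - 3 \left(1 X + X Q\right)}{9} = - \frac{Q - 3 \left(X + Q X\right)}{9} = - \frac{Q - \left(3 X + 3 Q X\right)}{9} = - \frac{Q - 3 X - 3 Q X}{9} = - \frac{Q}{9} + \frac{X}{3} + \frac{Q X}{3}$)
$\left(h{\left(-415,R \right)} + 100718\right) + x = \left(\left(\left(- \frac{1}{9}\right) \left(-254\right) + \frac{1}{3} \left(-415\right) + \frac{1}{3} \left(-254\right) \left(-415\right)\right) + 100718\right) + 298663 = \left(\left(\frac{254}{9} - \frac{415}{3} + \frac{105410}{3}\right) + 100718\right) + 298663 = \left(\frac{315239}{9} + 100718\right) + 298663 = \frac{1221701}{9} + 298663 = \frac{3909668}{9}$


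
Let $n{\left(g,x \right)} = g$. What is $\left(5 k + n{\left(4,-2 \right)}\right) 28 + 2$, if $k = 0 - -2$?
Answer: $394$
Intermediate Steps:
$k = 2$ ($k = 0 + 2 = 2$)
$\left(5 k + n{\left(4,-2 \right)}\right) 28 + 2 = \left(5 \cdot 2 + 4\right) 28 + 2 = \left(10 + 4\right) 28 + 2 = 14 \cdot 28 + 2 = 392 + 2 = 394$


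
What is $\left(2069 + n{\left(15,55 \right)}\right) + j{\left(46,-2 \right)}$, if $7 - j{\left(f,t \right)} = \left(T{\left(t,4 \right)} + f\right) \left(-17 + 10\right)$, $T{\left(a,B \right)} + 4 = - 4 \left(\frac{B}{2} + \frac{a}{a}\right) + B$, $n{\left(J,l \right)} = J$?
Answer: $2329$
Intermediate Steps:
$T{\left(a,B \right)} = -8 - B$ ($T{\left(a,B \right)} = -4 + \left(- 4 \left(\frac{B}{2} + \frac{a}{a}\right) + B\right) = -4 + \left(- 4 \left(B \frac{1}{2} + 1\right) + B\right) = -4 + \left(- 4 \left(\frac{B}{2} + 1\right) + B\right) = -4 + \left(- 4 \left(1 + \frac{B}{2}\right) + B\right) = -4 + \left(\left(-4 - 2 B\right) + B\right) = -4 - \left(4 + B\right) = -8 - B$)
$j{\left(f,t \right)} = -77 + 7 f$ ($j{\left(f,t \right)} = 7 - \left(\left(-8 - 4\right) + f\right) \left(-17 + 10\right) = 7 - \left(\left(-8 - 4\right) + f\right) \left(-7\right) = 7 - \left(-12 + f\right) \left(-7\right) = 7 - \left(84 - 7 f\right) = 7 + \left(-84 + 7 f\right) = -77 + 7 f$)
$\left(2069 + n{\left(15,55 \right)}\right) + j{\left(46,-2 \right)} = \left(2069 + 15\right) + \left(-77 + 7 \cdot 46\right) = 2084 + \left(-77 + 322\right) = 2084 + 245 = 2329$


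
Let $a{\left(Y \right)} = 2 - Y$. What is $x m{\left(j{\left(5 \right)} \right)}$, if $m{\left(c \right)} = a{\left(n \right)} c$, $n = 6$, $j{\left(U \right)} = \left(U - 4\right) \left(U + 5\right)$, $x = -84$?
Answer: $3360$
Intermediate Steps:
$j{\left(U \right)} = \left(-4 + U\right) \left(5 + U\right)$
$m{\left(c \right)} = - 4 c$ ($m{\left(c \right)} = \left(2 - 6\right) c = - 4 c$)
$x m{\left(j{\left(5 \right)} \right)} = - 84 \left(- 4 \left(-20 + 5 + 5^{2}\right)\right) = - 84 \left(- 4 \left(-20 + 5 + 25\right)\right) = - 84 \left(\left(-4\right) 10\right) = \left(-84\right) \left(-40\right) = 3360$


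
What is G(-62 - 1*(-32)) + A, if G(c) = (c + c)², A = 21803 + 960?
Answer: 26363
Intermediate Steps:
A = 22763
G(c) = 4*c² (G(c) = (2*c)² = 4*c²)
G(-62 - 1*(-32)) + A = 4*(-62 - 1*(-32))² + 22763 = 4*(-62 + 32)² + 22763 = 4*(-30)² + 22763 = 4*900 + 22763 = 3600 + 22763 = 26363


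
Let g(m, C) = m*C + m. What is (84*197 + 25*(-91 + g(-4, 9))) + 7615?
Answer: 20888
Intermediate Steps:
g(m, C) = m + C*m (g(m, C) = C*m + m = m + C*m)
(84*197 + 25*(-91 + g(-4, 9))) + 7615 = (84*197 + 25*(-91 - 4*(1 + 9))) + 7615 = (16548 + 25*(-91 - 4*10)) + 7615 = (16548 + 25*(-91 - 40)) + 7615 = (16548 + 25*(-131)) + 7615 = (16548 - 3275) + 7615 = 13273 + 7615 = 20888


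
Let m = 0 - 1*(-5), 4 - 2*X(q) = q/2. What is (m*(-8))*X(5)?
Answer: -30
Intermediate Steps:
X(q) = 2 - q/4 (X(q) = 2 - q/(2*2) = 2 - q/4)
m = 5 (m = 0 + 5 = 5)
(m*(-8))*X(5) = (5*(-8))*(2 - ¼*5) = -40*(2 - 5/4) = -40*¾ = -30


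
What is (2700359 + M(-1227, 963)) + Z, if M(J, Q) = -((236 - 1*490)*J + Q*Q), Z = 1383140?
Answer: 2844472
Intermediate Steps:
M(J, Q) = -Q² + 254*J (M(J, Q) = -((236 - 490)*J + Q²) = -(-254*J + Q²) = -(Q² - 254*J) = -Q² + 254*J)
(2700359 + M(-1227, 963)) + Z = (2700359 + (-1*963² + 254*(-1227))) + 1383140 = (2700359 + (-1*927369 - 311658)) + 1383140 = (2700359 + (-927369 - 311658)) + 1383140 = (2700359 - 1239027) + 1383140 = 1461332 + 1383140 = 2844472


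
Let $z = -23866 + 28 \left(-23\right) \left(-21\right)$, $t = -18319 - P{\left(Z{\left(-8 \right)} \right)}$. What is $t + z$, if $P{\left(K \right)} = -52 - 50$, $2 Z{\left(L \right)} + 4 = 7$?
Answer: $-28559$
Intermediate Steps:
$Z{\left(L \right)} = \frac{3}{2}$ ($Z{\left(L \right)} = -2 + \frac{1}{2} \cdot 7 = -2 + \frac{7}{2} = \frac{3}{2}$)
$P{\left(K \right)} = -102$ ($P{\left(K \right)} = -52 - 50 = -102$)
$t = -18217$ ($t = -18319 - -102 = -18319 + 102 = -18217$)
$z = -10342$ ($z = -23866 - -13524 = -23866 + 13524 = -10342$)
$t + z = -18217 - 10342 = -28559$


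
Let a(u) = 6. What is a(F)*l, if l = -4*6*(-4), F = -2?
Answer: 576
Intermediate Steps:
l = 96 (l = -24*(-4) = 96)
a(F)*l = 6*96 = 576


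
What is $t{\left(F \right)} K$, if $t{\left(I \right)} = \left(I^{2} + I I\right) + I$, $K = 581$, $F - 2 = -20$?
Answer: $366030$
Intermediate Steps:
$F = -18$ ($F = 2 - 20 = -18$)
$t{\left(I \right)} = I + 2 I^{2}$ ($t{\left(I \right)} = \left(I^{2} + I^{2}\right) + I = 2 I^{2} + I = I + 2 I^{2}$)
$t{\left(F \right)} K = - 18 \left(1 + 2 \left(-18\right)\right) 581 = - 18 \left(1 - 36\right) 581 = \left(-18\right) \left(-35\right) 581 = 630 \cdot 581 = 366030$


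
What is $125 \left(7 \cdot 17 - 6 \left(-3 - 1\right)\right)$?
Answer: $17875$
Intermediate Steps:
$125 \left(7 \cdot 17 - 6 \left(-3 - 1\right)\right) = 125 \left(119 - -24\right) = 125 \left(119 + 24\right) = 125 \cdot 143 = 17875$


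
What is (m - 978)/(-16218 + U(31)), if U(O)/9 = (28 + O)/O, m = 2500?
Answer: -47182/502227 ≈ -0.093946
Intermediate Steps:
U(O) = 9*(28 + O)/O (U(O) = 9*((28 + O)/O) = 9*(28 + O)/O)
(m - 978)/(-16218 + U(31)) = (2500 - 978)/(-16218 + (9 + 252/31)) = 1522/(-16218 + (9 + 252*(1/31))) = 1522/(-16218 + (9 + 252/31)) = 1522/(-16218 + 531/31) = 1522/(-502227/31) = 1522*(-31/502227) = -47182/502227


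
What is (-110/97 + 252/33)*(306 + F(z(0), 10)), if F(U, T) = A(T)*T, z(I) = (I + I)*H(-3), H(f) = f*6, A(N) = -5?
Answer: 1776128/1067 ≈ 1664.6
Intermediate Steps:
H(f) = 6*f
z(I) = -36*I (z(I) = (I + I)*(6*(-3)) = (2*I)*(-18) = -36*I)
F(U, T) = -5*T
(-110/97 + 252/33)*(306 + F(z(0), 10)) = (-110/97 + 252/33)*(306 - 5*10) = (-110*1/97 + 252*(1/33))*(306 - 50) = (-110/97 + 84/11)*256 = (6938/1067)*256 = 1776128/1067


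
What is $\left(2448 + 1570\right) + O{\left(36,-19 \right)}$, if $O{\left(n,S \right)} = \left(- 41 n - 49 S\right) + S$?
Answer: $3454$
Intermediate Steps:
$O{\left(n,S \right)} = - 48 S - 41 n$ ($O{\left(n,S \right)} = \left(- 49 S - 41 n\right) + S = - 48 S - 41 n$)
$\left(2448 + 1570\right) + O{\left(36,-19 \right)} = \left(2448 + 1570\right) - 564 = 4018 + \left(912 - 1476\right) = 4018 - 564 = 3454$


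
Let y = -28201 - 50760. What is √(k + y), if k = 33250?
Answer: 3*I*√5079 ≈ 213.8*I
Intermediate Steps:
y = -78961
√(k + y) = √(33250 - 78961) = √(-45711) = 3*I*√5079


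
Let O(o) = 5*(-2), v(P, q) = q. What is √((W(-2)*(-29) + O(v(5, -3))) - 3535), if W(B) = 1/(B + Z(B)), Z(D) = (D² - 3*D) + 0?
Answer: I*√56778/4 ≈ 59.57*I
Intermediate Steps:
O(o) = -10
Z(D) = D² - 3*D
W(B) = 1/(B + B*(-3 + B))
√((W(-2)*(-29) + O(v(5, -3))) - 3535) = √(((1/((-2)*(-2 - 2)))*(-29) - 10) - 3535) = √((-½/(-4)*(-29) - 10) - 3535) = √((-½*(-¼)*(-29) - 10) - 3535) = √(((⅛)*(-29) - 10) - 3535) = √((-29/8 - 10) - 3535) = √(-109/8 - 3535) = √(-28389/8) = I*√56778/4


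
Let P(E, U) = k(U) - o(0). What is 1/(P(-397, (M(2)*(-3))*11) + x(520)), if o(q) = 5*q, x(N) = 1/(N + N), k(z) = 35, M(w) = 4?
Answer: 1040/36401 ≈ 0.028571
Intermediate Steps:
x(N) = 1/(2*N)
P(E, U) = 35 (P(E, U) = 35 - 5*0 = 35 - 1*0 = 35 + 0 = 35)
1/(P(-397, (M(2)*(-3))*11) + x(520)) = 1/(35 + (1/2)/520) = 1/(35 + (1/2)*(1/520)) = 1/(35 + 1/1040) = 1/(36401/1040) = 1040/36401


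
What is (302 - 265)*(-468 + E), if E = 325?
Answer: -5291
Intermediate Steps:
(302 - 265)*(-468 + E) = (302 - 265)*(-468 + 325) = 37*(-143) = -5291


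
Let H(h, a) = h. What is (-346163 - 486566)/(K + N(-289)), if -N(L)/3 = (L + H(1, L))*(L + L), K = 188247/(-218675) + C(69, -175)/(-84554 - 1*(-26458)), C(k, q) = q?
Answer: 10579108129701200/6344358179307187 ≈ 1.6675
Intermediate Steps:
K = -10898129587/12704142800 (K = 188247/(-218675) - 175/(-84554 - 1*(-26458)) = 188247*(-1/218675) - 175/(-84554 + 26458) = -188247/218675 - 175/(-58096) = -188247/218675 - 175*(-1/58096) = -188247/218675 + 175/58096 = -10898129587/12704142800 ≈ -0.85784)
N(L) = -6*L*(1 + L) (N(L) = -3*(L + 1)*(L + L) = -3*(1 + L)*2*L = -6*L*(1 + L))
(-346163 - 486566)/(K + N(-289)) = (-346163 - 486566)/(-10898129587/12704142800 - 6*(-289)*(1 - 289)) = -832729/(-10898129587/12704142800 - 6*(-289)*(-288)) = -832729/(-10898129587/12704142800 - 499392) = -832729/(-6344358179307187/12704142800) = -832729*(-12704142800/6344358179307187) = 10579108129701200/6344358179307187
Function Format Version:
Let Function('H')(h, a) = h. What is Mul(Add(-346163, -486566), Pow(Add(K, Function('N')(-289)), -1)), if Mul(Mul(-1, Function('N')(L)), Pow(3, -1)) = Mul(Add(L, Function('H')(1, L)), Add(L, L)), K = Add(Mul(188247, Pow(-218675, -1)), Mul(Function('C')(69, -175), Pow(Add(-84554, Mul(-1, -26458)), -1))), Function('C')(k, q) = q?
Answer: Rational(10579108129701200, 6344358179307187) ≈ 1.6675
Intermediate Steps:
K = Rational(-10898129587, 12704142800) (K = Add(Mul(188247, Pow(-218675, -1)), Mul(-175, Pow(Add(-84554, Mul(-1, -26458)), -1))) = Add(Mul(188247, Rational(-1, 218675)), Mul(-175, Pow(Add(-84554, 26458), -1))) = Add(Rational(-188247, 218675), Mul(-175, Pow(-58096, -1))) = Add(Rational(-188247, 218675), Mul(-175, Rational(-1, 58096))) = Add(Rational(-188247, 218675), Rational(175, 58096)) = Rational(-10898129587, 12704142800) ≈ -0.85784)
Function('N')(L) = Mul(-6, L, Add(1, L)) (Function('N')(L) = Mul(-3, Mul(Add(L, 1), Add(L, L))) = Mul(-3, Mul(Add(1, L), Mul(2, L))) = Mul(-3, Mul(2, L, Add(1, L))) = Mul(-6, L, Add(1, L)))
Mul(Add(-346163, -486566), Pow(Add(K, Function('N')(-289)), -1)) = Mul(Add(-346163, -486566), Pow(Add(Rational(-10898129587, 12704142800), Mul(-6, -289, Add(1, -289))), -1)) = Mul(-832729, Pow(Add(Rational(-10898129587, 12704142800), Mul(-6, -289, -288)), -1)) = Mul(-832729, Pow(Add(Rational(-10898129587, 12704142800), -499392), -1)) = Mul(-832729, Pow(Rational(-6344358179307187, 12704142800), -1)) = Mul(-832729, Rational(-12704142800, 6344358179307187)) = Rational(10579108129701200, 6344358179307187)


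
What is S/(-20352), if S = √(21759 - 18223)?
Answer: -√221/5088 ≈ -0.0029218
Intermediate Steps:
S = 4*√221 (S = √3536 = 4*√221 ≈ 59.464)
S/(-20352) = (4*√221)/(-20352) = (4*√221)*(-1/20352) = -√221/5088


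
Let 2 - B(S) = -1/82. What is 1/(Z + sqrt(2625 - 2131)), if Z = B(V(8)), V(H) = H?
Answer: -13530/3294431 + 6724*sqrt(494)/3294431 ≈ 0.041257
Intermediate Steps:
B(S) = 165/82 (B(S) = 2 - (-1)/82 = 2 - 1*(-1/82) = 2 + 1/82 = 165/82)
Z = 165/82 ≈ 2.0122
1/(Z + sqrt(2625 - 2131)) = 1/(165/82 + sqrt(2625 - 2131)) = 1/(165/82 + sqrt(494))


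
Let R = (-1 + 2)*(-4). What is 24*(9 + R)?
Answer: 120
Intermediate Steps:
R = -4 (R = 1*(-4) = -4)
24*(9 + R) = 24*(9 - 4) = 24*5 = 120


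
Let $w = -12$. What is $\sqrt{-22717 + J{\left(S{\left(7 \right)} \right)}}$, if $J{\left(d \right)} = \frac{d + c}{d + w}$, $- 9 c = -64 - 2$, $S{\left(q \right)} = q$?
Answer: $\frac{i \sqrt{5111970}}{15} \approx 150.73 i$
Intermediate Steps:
$c = \frac{22}{3}$ ($c = - \frac{-64 - 2}{9} = \left(- \frac{1}{9}\right) \left(-66\right) = \frac{22}{3} \approx 7.3333$)
$J{\left(d \right)} = \frac{\frac{22}{3} + d}{-12 + d}$ ($J{\left(d \right)} = \frac{d + \frac{22}{3}}{d - 12} = \frac{\frac{22}{3} + d}{-12 + d}$)
$\sqrt{-22717 + J{\left(S{\left(7 \right)} \right)}} = \sqrt{-22717 + \frac{\frac{22}{3} + 7}{-12 + 7}} = \sqrt{-22717 + \frac{1}{-5} \cdot \frac{43}{3}} = \sqrt{-22717 - \frac{43}{15}} = \sqrt{- \frac{340798}{15}} = \frac{i \sqrt{5111970}}{15}$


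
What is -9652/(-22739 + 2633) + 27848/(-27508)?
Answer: -36800584/69134481 ≈ -0.53230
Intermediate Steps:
-9652/(-22739 + 2633) + 27848/(-27508) = -9652/(-20106) + 27848*(-1/27508) = -9652*(-1/20106) - 6962/6877 = 4826/10053 - 6962/6877 = -36800584/69134481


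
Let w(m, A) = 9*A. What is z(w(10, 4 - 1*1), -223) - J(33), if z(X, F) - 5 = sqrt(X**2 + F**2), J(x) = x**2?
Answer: -1084 + sqrt(50458) ≈ -859.37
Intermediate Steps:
z(X, F) = 5 + sqrt(F**2 + X**2) (z(X, F) = 5 + sqrt(X**2 + F**2) = 5 + sqrt(F**2 + X**2))
z(w(10, 4 - 1*1), -223) - J(33) = (5 + sqrt((-223)**2 + (9*(4 - 1*1))**2)) - 1*33**2 = (5 + sqrt(49729 + (9*(4 - 1))**2)) - 1*1089 = (5 + sqrt(49729 + (9*3)**2)) - 1089 = (5 + sqrt(49729 + 27**2)) - 1089 = (5 + sqrt(49729 + 729)) - 1089 = (5 + sqrt(50458)) - 1089 = -1084 + sqrt(50458)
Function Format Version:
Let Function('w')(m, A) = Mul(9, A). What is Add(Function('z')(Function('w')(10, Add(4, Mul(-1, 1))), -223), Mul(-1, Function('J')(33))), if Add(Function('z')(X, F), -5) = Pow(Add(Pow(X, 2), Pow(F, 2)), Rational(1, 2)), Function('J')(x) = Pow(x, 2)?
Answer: Add(-1084, Pow(50458, Rational(1, 2))) ≈ -859.37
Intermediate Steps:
Function('z')(X, F) = Add(5, Pow(Add(Pow(F, 2), Pow(X, 2)), Rational(1, 2))) (Function('z')(X, F) = Add(5, Pow(Add(Pow(X, 2), Pow(F, 2)), Rational(1, 2))) = Add(5, Pow(Add(Pow(F, 2), Pow(X, 2)), Rational(1, 2))))
Add(Function('z')(Function('w')(10, Add(4, Mul(-1, 1))), -223), Mul(-1, Function('J')(33))) = Add(Add(5, Pow(Add(Pow(-223, 2), Pow(Mul(9, Add(4, Mul(-1, 1))), 2)), Rational(1, 2))), Mul(-1, Pow(33, 2))) = Add(Add(5, Pow(Add(49729, Pow(Mul(9, Add(4, -1)), 2)), Rational(1, 2))), Mul(-1, 1089)) = Add(Add(5, Pow(Add(49729, Pow(Mul(9, 3), 2)), Rational(1, 2))), -1089) = Add(Add(5, Pow(Add(49729, Pow(27, 2)), Rational(1, 2))), -1089) = Add(Add(5, Pow(Add(49729, 729), Rational(1, 2))), -1089) = Add(Add(5, Pow(50458, Rational(1, 2))), -1089) = Add(-1084, Pow(50458, Rational(1, 2)))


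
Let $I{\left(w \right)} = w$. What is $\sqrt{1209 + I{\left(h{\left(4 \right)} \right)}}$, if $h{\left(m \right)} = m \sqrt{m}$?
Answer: $\sqrt{1217} \approx 34.885$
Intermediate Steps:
$h{\left(m \right)} = m^{\frac{3}{2}}$
$\sqrt{1209 + I{\left(h{\left(4 \right)} \right)}} = \sqrt{1209 + 4^{\frac{3}{2}}} = \sqrt{1209 + 8} = \sqrt{1217}$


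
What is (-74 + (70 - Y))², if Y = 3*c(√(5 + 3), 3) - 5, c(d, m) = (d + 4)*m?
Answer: 1873 + 1260*√2 ≈ 3654.9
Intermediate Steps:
c(d, m) = m*(4 + d) (c(d, m) = (4 + d)*m = m*(4 + d))
Y = 31 + 18*√2 (Y = 3*(3*(4 + √(5 + 3))) - 5 = 3*(3*(4 + √8)) - 5 = 3*(3*(4 + 2*√2)) - 5 = 3*(12 + 6*√2) - 5 = (36 + 18*√2) - 5 = 31 + 18*√2 ≈ 56.456)
(-74 + (70 - Y))² = (-74 + (70 - (31 + 18*√2)))² = (-74 + (70 + (-31 - 18*√2)))² = (-74 + (39 - 18*√2))² = (-35 - 18*√2)²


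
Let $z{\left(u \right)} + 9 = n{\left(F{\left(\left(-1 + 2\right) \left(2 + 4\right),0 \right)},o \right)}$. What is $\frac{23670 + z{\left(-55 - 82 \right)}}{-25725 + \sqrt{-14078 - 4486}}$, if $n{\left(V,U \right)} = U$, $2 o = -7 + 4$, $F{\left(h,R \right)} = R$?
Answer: $- \frac{57965775}{63028018} - \frac{15773 i \sqrt{4641}}{220598063} \approx -0.91968 - 0.004871 i$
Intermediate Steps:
$o = - \frac{3}{2}$ ($o = \frac{-7 + 4}{2} = \frac{1}{2} \left(-3\right) = - \frac{3}{2} \approx -1.5$)
$z{\left(u \right)} = - \frac{21}{2}$ ($z{\left(u \right)} = -9 - \frac{3}{2} = - \frac{21}{2}$)
$\frac{23670 + z{\left(-55 - 82 \right)}}{-25725 + \sqrt{-14078 - 4486}} = \frac{23670 - \frac{21}{2}}{-25725 + \sqrt{-14078 - 4486}} = \frac{47319}{2 \left(-25725 + \sqrt{-18564}\right)} = \frac{47319}{2 \left(-25725 + 2 i \sqrt{4641}\right)}$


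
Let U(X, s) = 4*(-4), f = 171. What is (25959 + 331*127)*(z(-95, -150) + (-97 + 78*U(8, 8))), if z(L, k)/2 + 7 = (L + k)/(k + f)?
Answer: -281979412/3 ≈ -9.3993e+7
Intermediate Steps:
U(X, s) = -16
z(L, k) = -14 + 2*(L + k)/(171 + k) (z(L, k) = -14 + 2*((L + k)/(k + 171)) = -14 + 2*((L + k)/(171 + k)) = -14 + 2*(L + k)/(171 + k))
(25959 + 331*127)*(z(-95, -150) + (-97 + 78*U(8, 8))) = (25959 + 331*127)*(2*(-1197 - 95 - 6*(-150))/(171 - 150) + (-97 + 78*(-16))) = (25959 + 42037)*(2*(-1197 - 95 + 900)/21 + (-97 - 1248)) = 67996*(2*(1/21)*(-392) - 1345) = 67996*(-112/3 - 1345) = 67996*(-4147/3) = -281979412/3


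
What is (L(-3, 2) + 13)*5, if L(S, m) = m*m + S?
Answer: 70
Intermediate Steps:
L(S, m) = S + m² (L(S, m) = m² + S = S + m²)
(L(-3, 2) + 13)*5 = ((-3 + 2²) + 13)*5 = ((-3 + 4) + 13)*5 = (1 + 13)*5 = 14*5 = 70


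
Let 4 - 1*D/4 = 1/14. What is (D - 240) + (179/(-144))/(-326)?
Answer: -73700827/328608 ≈ -224.28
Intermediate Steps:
D = 110/7 (D = 16 - 4/14 = 16 - 4*1/14 = 16 - 2/7 = 110/7 ≈ 15.714)
(D - 240) + (179/(-144))/(-326) = (110/7 - 240) + (179/(-144))/(-326) = -1570/7 + (179*(-1/144))*(-1/326) = -1570/7 - 179/144*(-1/326) = -1570/7 + 179/46944 = -73700827/328608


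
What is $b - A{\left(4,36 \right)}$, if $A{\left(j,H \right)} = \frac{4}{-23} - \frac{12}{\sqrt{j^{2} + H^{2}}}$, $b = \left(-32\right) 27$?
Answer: $- \frac{19868}{23} + \frac{3 \sqrt{82}}{82} \approx -863.5$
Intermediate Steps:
$b = -864$
$A{\left(j,H \right)} = - \frac{4}{23} - \frac{12}{\sqrt{H^{2} + j^{2}}}$ ($A{\left(j,H \right)} = 4 \left(- \frac{1}{23}\right) - \frac{12}{\sqrt{H^{2} + j^{2}}} = - \frac{4}{23} - \frac{12}{\sqrt{H^{2} + j^{2}}}$)
$b - A{\left(4,36 \right)} = -864 - \left(- \frac{4}{23} - \frac{12}{\sqrt{36^{2} + 4^{2}}}\right) = -864 - \left(- \frac{4}{23} - \frac{12}{\sqrt{1296 + 16}}\right) = -864 - \left(- \frac{4}{23} - \frac{12}{4 \sqrt{82}}\right) = -864 - \left(- \frac{4}{23} - 12 \frac{\sqrt{82}}{328}\right) = -864 - \left(- \frac{4}{23} - \frac{3 \sqrt{82}}{82}\right) = -864 + \left(\frac{4}{23} + \frac{3 \sqrt{82}}{82}\right) = - \frac{19868}{23} + \frac{3 \sqrt{82}}{82}$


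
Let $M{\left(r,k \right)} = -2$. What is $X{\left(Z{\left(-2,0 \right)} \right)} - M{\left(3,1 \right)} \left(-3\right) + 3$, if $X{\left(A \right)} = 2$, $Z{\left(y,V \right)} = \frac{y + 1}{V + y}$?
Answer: $-9$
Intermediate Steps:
$Z{\left(y,V \right)} = \frac{1 + y}{V + y}$
$X{\left(Z{\left(-2,0 \right)} \right)} - M{\left(3,1 \right)} \left(-3\right) + 3 = 2 \left(-1\right) \left(-2\right) \left(-3\right) + 3 = 2 \cdot 2 \left(-3\right) + 3 = 2 \left(-6\right) + 3 = -12 + 3 = -9$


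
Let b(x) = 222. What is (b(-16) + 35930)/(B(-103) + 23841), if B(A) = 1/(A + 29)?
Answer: 2675248/1764233 ≈ 1.5164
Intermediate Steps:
B(A) = 1/(29 + A)
(b(-16) + 35930)/(B(-103) + 23841) = (222 + 35930)/(1/(29 - 103) + 23841) = 36152/(1/(-74) + 23841) = 36152/(-1/74 + 23841) = 36152/(1764233/74) = 36152*(74/1764233) = 2675248/1764233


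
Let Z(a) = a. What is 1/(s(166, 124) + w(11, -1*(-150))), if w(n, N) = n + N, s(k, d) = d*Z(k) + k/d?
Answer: 62/1286273 ≈ 4.8201e-5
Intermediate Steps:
s(k, d) = d*k + k/d
w(n, N) = N + n
1/(s(166, 124) + w(11, -1*(-150))) = 1/((124*166 + 166/124) + (-1*(-150) + 11)) = 1/((20584 + 166*(1/124)) + (150 + 11)) = 1/((20584 + 83/62) + 161) = 1/(1276291/62 + 161) = 1/(1286273/62) = 62/1286273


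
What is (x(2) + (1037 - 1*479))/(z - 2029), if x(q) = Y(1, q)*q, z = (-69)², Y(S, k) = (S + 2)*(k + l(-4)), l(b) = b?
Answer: 273/1366 ≈ 0.19985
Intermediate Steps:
Y(S, k) = (-4 + k)*(2 + S) (Y(S, k) = (S + 2)*(k - 4) = (2 + S)*(-4 + k) = (-4 + k)*(2 + S))
z = 4761
x(q) = q*(-12 + 3*q) (x(q) = (-8 - 4*1 + 2*q + 1*q)*q = (-8 - 4 + 2*q + q)*q = (-12 + 3*q)*q = q*(-12 + 3*q))
(x(2) + (1037 - 1*479))/(z - 2029) = (3*2*(-4 + 2) + (1037 - 1*479))/(4761 - 2029) = (3*2*(-2) + (1037 - 479))/2732 = (-12 + 558)*(1/2732) = 546*(1/2732) = 273/1366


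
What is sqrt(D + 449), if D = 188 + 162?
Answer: sqrt(799) ≈ 28.267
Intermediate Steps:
D = 350
sqrt(D + 449) = sqrt(350 + 449) = sqrt(799)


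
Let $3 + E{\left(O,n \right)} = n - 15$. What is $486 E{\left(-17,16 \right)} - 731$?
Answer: $-1703$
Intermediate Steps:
$E{\left(O,n \right)} = -18 + n$ ($E{\left(O,n \right)} = -3 + \left(n - 15\right) = -3 + \left(-15 + n\right) = -18 + n$)
$486 E{\left(-17,16 \right)} - 731 = 486 \left(-18 + 16\right) - 731 = 486 \left(-2\right) - 731 = -972 - 731 = -1703$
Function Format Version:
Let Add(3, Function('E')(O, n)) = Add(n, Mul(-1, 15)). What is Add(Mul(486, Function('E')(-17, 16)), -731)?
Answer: -1703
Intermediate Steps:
Function('E')(O, n) = Add(-18, n) (Function('E')(O, n) = Add(-3, Add(n, Mul(-1, 15))) = Add(-3, Add(n, -15)) = Add(-3, Add(-15, n)) = Add(-18, n))
Add(Mul(486, Function('E')(-17, 16)), -731) = Add(Mul(486, Add(-18, 16)), -731) = Add(Mul(486, -2), -731) = Add(-972, -731) = -1703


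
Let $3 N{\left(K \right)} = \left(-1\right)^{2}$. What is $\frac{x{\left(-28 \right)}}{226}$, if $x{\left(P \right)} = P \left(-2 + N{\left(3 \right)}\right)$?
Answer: $\frac{70}{339} \approx 0.20649$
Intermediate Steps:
$N{\left(K \right)} = \frac{1}{3}$ ($N{\left(K \right)} = \frac{\left(-1\right)^{2}}{3} = \frac{1}{3} \cdot 1 = \frac{1}{3}$)
$x{\left(P \right)} = - \frac{5 P}{3}$ ($x{\left(P \right)} = P \left(-2 + \frac{1}{3}\right) = P \left(- \frac{5}{3}\right) = - \frac{5 P}{3}$)
$\frac{x{\left(-28 \right)}}{226} = \frac{\left(- \frac{5}{3}\right) \left(-28\right)}{226} = \frac{140}{3} \cdot \frac{1}{226} = \frac{70}{339}$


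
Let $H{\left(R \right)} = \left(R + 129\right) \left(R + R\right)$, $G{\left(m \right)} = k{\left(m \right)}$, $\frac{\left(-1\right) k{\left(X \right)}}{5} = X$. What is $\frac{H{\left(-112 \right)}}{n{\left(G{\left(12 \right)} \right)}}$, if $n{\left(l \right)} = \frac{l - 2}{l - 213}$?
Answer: $- \frac{519792}{31} \approx -16767.0$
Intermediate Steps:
$k{\left(X \right)} = - 5 X$
$G{\left(m \right)} = - 5 m$
$H{\left(R \right)} = 2 R \left(129 + R\right)$ ($H{\left(R \right)} = \left(129 + R\right) 2 R = 2 R \left(129 + R\right)$)
$n{\left(l \right)} = \frac{-2 + l}{-213 + l}$
$\frac{H{\left(-112 \right)}}{n{\left(G{\left(12 \right)} \right)}} = \frac{2 \left(-112\right) \left(129 - 112\right)}{\frac{1}{-213 - 60} \left(-2 - 60\right)} = \frac{2 \left(-112\right) 17}{\frac{1}{-213 - 60} \left(-2 - 60\right)} = - \frac{3808}{\frac{1}{-273} \left(-62\right)} = - \frac{3808}{\left(- \frac{1}{273}\right) \left(-62\right)} = - \frac{3808}{\frac{62}{273}} = \left(-3808\right) \frac{273}{62} = - \frac{519792}{31}$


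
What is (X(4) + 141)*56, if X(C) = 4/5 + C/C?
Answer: 39984/5 ≈ 7996.8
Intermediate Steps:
X(C) = 9/5 (X(C) = 4*(⅕) + 1 = ⅘ + 1 = 9/5)
(X(4) + 141)*56 = (9/5 + 141)*56 = (714/5)*56 = 39984/5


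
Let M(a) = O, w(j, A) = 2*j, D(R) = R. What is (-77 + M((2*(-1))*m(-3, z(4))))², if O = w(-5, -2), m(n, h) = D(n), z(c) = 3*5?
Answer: 7569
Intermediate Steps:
z(c) = 15
m(n, h) = n
O = -10 (O = 2*(-5) = -10)
M(a) = -10
(-77 + M((2*(-1))*m(-3, z(4))))² = (-77 - 10)² = (-87)² = 7569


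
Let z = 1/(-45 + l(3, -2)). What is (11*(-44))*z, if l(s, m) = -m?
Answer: 484/43 ≈ 11.256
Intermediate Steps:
z = -1/43 (z = 1/(-45 - 1*(-2)) = 1/(-45 + 2) = 1/(-43) = -1/43 ≈ -0.023256)
(11*(-44))*z = (11*(-44))*(-1/43) = -484*(-1/43) = 484/43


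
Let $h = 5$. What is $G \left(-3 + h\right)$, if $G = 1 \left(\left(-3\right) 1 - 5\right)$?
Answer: $-16$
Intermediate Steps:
$G = -8$ ($G = 1 \left(-3 - 5\right) = 1 \left(-8\right) = -8$)
$G \left(-3 + h\right) = - 8 \left(-3 + 5\right) = \left(-8\right) 2 = -16$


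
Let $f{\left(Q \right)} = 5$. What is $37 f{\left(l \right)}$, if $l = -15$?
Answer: $185$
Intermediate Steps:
$37 f{\left(l \right)} = 37 \cdot 5 = 185$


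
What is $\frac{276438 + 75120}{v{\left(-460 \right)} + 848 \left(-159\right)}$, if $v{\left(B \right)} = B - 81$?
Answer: $- \frac{351558}{135373} \approx -2.597$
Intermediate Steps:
$v{\left(B \right)} = -81 + B$
$\frac{276438 + 75120}{v{\left(-460 \right)} + 848 \left(-159\right)} = \frac{276438 + 75120}{\left(-81 - 460\right) + 848 \left(-159\right)} = \frac{351558}{-541 - 134832} = \frac{351558}{-135373} = 351558 \left(- \frac{1}{135373}\right) = - \frac{351558}{135373}$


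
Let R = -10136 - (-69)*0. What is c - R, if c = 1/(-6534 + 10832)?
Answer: 43564529/4298 ≈ 10136.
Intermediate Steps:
c = 1/4298 ≈ 0.00023267
R = -10136 (R = -10136 - 1*0 = -10136 + 0 = -10136)
c - R = 1/4298 - 1*(-10136) = 1/4298 + 10136 = 43564529/4298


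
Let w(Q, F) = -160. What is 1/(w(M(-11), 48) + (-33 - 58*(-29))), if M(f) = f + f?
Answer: 1/1489 ≈ 0.00067159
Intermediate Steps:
M(f) = 2*f
1/(w(M(-11), 48) + (-33 - 58*(-29))) = 1/(-160 + (-33 - 58*(-29))) = 1/(-160 + (-33 + 1682)) = 1/(-160 + 1649) = 1/1489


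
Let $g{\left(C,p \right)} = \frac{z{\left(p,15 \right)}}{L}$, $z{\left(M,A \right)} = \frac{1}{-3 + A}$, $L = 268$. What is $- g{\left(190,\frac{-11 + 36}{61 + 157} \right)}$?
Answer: $- \frac{1}{3216} \approx -0.00031095$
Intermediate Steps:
$g{\left(C,p \right)} = \frac{1}{3216}$ ($g{\left(C,p \right)} = \frac{1}{\left(-3 + 15\right) 268} = \frac{1}{12} \cdot \frac{1}{268} = \frac{1}{3216}$)
$- g{\left(190,\frac{-11 + 36}{61 + 157} \right)} = \left(-1\right) \frac{1}{3216} = - \frac{1}{3216}$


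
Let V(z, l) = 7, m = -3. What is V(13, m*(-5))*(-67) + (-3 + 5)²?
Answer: -465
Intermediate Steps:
V(13, m*(-5))*(-67) + (-3 + 5)² = 7*(-67) + (-3 + 5)² = -469 + 2² = -469 + 4 = -465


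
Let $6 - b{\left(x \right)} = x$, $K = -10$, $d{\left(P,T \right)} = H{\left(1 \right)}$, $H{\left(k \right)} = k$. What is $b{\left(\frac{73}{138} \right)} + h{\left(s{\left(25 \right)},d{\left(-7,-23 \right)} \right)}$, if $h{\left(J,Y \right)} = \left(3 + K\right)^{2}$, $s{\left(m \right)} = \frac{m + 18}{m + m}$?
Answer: $\frac{7517}{138} \approx 54.471$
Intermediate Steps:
$d{\left(P,T \right)} = 1$
$s{\left(m \right)} = \frac{18 + m}{2 m}$
$b{\left(x \right)} = 6 - x$
$h{\left(J,Y \right)} = 49$ ($h{\left(J,Y \right)} = \left(3 - 10\right)^{2} = \left(-7\right)^{2} = 49$)
$b{\left(\frac{73}{138} \right)} + h{\left(s{\left(25 \right)},d{\left(-7,-23 \right)} \right)} = \left(6 - \frac{73}{138}\right) + 49 = \frac{755}{138} + 49 = \frac{7517}{138}$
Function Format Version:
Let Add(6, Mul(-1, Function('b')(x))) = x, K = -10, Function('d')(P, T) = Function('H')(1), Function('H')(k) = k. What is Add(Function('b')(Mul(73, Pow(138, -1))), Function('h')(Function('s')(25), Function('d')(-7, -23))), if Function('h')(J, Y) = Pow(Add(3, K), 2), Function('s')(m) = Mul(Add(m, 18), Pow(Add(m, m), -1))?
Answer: Rational(7517, 138) ≈ 54.471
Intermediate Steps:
Function('d')(P, T) = 1
Function('s')(m) = Mul(Rational(1, 2), Pow(m, -1), Add(18, m)) (Function('s')(m) = Mul(Add(18, m), Pow(Mul(2, m), -1)) = Mul(Add(18, m), Mul(Rational(1, 2), Pow(m, -1))) = Mul(Rational(1, 2), Pow(m, -1), Add(18, m)))
Function('b')(x) = Add(6, Mul(-1, x))
Function('h')(J, Y) = 49 (Function('h')(J, Y) = Pow(Add(3, -10), 2) = Pow(-7, 2) = 49)
Add(Function('b')(Mul(73, Pow(138, -1))), Function('h')(Function('s')(25), Function('d')(-7, -23))) = Add(Add(6, Mul(-1, Mul(73, Pow(138, -1)))), 49) = Add(Add(6, Mul(-1, Mul(73, Rational(1, 138)))), 49) = Add(Add(6, Mul(-1, Rational(73, 138))), 49) = Add(Add(6, Rational(-73, 138)), 49) = Add(Rational(755, 138), 49) = Rational(7517, 138)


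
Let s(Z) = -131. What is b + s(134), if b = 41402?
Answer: 41271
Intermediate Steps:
b + s(134) = 41402 - 131 = 41271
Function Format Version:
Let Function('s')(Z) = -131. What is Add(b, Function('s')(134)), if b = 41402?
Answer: 41271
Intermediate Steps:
Add(b, Function('s')(134)) = Add(41402, -131) = 41271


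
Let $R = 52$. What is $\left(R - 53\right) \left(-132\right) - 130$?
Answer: $2$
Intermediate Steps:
$\left(R - 53\right) \left(-132\right) - 130 = \left(52 - 53\right) \left(-132\right) - 130 = \left(-1\right) \left(-132\right) - 130 = 132 - 130 = 2$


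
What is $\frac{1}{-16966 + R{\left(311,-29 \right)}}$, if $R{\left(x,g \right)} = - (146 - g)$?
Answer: $- \frac{1}{17141} \approx -5.834 \cdot 10^{-5}$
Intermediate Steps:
$R{\left(x,g \right)} = -146 + g$
$\frac{1}{-16966 + R{\left(311,-29 \right)}} = \frac{1}{-16966 - 175} = \frac{1}{-17141} = - \frac{1}{17141}$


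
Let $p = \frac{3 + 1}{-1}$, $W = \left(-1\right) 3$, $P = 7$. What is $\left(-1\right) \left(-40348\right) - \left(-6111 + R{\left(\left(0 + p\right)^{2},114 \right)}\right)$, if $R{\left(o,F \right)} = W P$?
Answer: $46480$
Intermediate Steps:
$W = -3$
$p = -4$ ($p = \left(-1\right) 4 = -4$)
$R{\left(o,F \right)} = -21$ ($R{\left(o,F \right)} = \left(-3\right) 7 = -21$)
$\left(-1\right) \left(-40348\right) - \left(-6111 + R{\left(\left(0 + p\right)^{2},114 \right)}\right) = \left(-1\right) \left(-40348\right) - \left(-6111 - 21\right) = 40348 - -6132 = 40348 + 6132 = 46480$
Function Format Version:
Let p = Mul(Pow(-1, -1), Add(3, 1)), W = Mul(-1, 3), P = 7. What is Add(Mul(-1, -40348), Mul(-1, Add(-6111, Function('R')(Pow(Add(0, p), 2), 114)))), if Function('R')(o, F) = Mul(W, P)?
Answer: 46480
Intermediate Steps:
W = -3
p = -4 (p = Mul(-1, 4) = -4)
Function('R')(o, F) = -21 (Function('R')(o, F) = Mul(-3, 7) = -21)
Add(Mul(-1, -40348), Mul(-1, Add(-6111, Function('R')(Pow(Add(0, p), 2), 114)))) = Add(Mul(-1, -40348), Mul(-1, Add(-6111, -21))) = Add(40348, Mul(-1, -6132)) = Add(40348, 6132) = 46480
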